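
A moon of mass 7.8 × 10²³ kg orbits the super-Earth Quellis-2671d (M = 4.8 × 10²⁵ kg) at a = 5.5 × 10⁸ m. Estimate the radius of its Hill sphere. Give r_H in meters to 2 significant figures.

9.7 × 10⁷ m

r_H ≈ a (m/3M)^(1/3)
    = (5.5 × 10⁸) × (7.8 × 10²³ / (3 × 4.8 × 10²⁵))^(1/3)
    = 9.7 × 10⁷ m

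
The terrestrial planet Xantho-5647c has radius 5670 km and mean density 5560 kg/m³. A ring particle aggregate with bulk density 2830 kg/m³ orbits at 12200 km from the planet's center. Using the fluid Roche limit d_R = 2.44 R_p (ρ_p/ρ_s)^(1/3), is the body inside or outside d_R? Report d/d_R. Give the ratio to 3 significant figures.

inside; d/d_R ≈ 0.704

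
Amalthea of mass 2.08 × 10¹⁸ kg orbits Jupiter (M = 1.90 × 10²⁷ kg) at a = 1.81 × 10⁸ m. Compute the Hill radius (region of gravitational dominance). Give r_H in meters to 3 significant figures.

1.29 × 10⁵ m

r_H ≈ a (m/3M)^(1/3)
    = (1.81 × 10⁸) × (2.08 × 10¹⁸ / (3 × 1.90 × 10²⁷))^(1/3)
    = 1.29 × 10⁵ m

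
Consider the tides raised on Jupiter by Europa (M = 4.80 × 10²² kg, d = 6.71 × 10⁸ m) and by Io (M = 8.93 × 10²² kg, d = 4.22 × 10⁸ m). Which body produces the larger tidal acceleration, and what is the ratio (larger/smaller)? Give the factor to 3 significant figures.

Io, by a factor of ≈ 7.48

Compare M/d³ for the two perturbers:
Europa: (4.80 × 10²²) / (6.71 × 10⁸)³ = 1.589 × 10⁻⁴
Io: (8.93 × 10²²) / (4.22 × 10⁸)³ = 1.188 × 10⁻³
Ratio (larger/smaller) = 7.48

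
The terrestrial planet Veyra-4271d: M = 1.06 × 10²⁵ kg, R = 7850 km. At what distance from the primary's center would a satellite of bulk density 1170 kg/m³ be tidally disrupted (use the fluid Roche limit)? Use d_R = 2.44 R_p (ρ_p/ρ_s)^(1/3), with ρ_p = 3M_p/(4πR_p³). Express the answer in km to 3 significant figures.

ρ_p = 3M_p/(4πR_p³) = 3 × (1.06 × 10²⁵) / (4π × (7.85 × 10⁶ m)³) = 5230 kg/m³
d_R = 2.44 × 7850 km × (5230/1170)^(1/3)
    = 31600 km

31600 km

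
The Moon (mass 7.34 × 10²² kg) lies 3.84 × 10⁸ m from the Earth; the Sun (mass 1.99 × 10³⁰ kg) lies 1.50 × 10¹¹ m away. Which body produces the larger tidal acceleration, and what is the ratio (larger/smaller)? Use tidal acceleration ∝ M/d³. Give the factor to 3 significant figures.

The Moon, by a factor of ≈ 2.20

Tidal stretch scales as M/d³; compute that for each body.
The Moon: (7.34 × 10²²) / (3.84 × 10⁸)³ = 1.296 × 10⁻³
The Sun: (1.99 × 10³⁰) / (1.50 × 10¹¹)³ = 5.896 × 10⁻⁴
Ratio (larger/smaller) = 2.20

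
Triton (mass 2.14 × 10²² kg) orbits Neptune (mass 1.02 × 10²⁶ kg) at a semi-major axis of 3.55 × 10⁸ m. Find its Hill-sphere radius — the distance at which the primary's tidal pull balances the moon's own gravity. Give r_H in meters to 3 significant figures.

1.46 × 10⁷ m

r_H ≈ a (m/3M)^(1/3)
    = (3.55 × 10⁸) × (2.14 × 10²² / (3 × 1.02 × 10²⁶))^(1/3)
    = 1.46 × 10⁷ m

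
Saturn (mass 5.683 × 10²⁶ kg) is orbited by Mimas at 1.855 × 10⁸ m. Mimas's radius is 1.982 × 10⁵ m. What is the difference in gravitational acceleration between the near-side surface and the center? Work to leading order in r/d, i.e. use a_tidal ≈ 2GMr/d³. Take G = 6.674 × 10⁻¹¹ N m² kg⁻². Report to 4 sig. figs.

Δg = 2GMr/d³
   = 2 × (6.674 × 10⁻¹¹) × (5.683 × 10²⁶) × (1.982 × 10⁵) / (1.855 × 10⁸)³
   = 2.355 × 10⁻³ m/s²

2.355 × 10⁻³ m/s²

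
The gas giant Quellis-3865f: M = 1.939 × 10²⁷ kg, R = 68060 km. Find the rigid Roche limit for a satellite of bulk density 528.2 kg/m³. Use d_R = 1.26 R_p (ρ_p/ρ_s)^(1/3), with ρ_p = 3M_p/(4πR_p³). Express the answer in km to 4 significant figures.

ρ_p = 3M_p/(4πR_p³) = 3 × (1.939 × 10²⁷) / (4π × (6.806 × 10⁷ m)³) = 1468 kg/m³
d_R = 1.26 × 68060 km × (1468/528.2)^(1/3)
    = 1.206 × 10⁵ km

1.206 × 10⁵ km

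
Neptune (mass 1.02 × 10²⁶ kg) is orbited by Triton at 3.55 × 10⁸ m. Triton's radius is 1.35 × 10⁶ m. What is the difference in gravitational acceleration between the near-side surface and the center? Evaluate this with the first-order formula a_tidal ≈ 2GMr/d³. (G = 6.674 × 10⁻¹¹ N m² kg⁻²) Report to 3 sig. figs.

4.11 × 10⁻⁴ m/s²

a_tidal = 2GMr/d³
        = 2 × (6.674 × 10⁻¹¹) × (1.02 × 10²⁶) × (1.35 × 10⁶) / (3.55 × 10⁸)³
        = 4.11 × 10⁻⁴ m/s²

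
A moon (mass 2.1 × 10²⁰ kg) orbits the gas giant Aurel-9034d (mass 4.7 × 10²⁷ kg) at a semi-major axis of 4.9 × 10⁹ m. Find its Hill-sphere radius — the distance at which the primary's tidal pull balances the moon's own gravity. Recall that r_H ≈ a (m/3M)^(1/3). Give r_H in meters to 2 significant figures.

1.2 × 10⁷ m

r_H ≈ a (m/3M)^(1/3)
    = (4.9 × 10⁹) × (2.1 × 10²⁰ / (3 × 4.7 × 10²⁷))^(1/3)
    = 1.2 × 10⁷ m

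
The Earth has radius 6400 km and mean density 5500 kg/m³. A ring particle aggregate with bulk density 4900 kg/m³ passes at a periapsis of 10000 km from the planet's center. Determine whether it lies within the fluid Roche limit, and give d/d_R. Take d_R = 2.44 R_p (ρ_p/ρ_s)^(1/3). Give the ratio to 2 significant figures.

inside; d/d_R ≈ 0.62

d_R = 2.44 × (6400 km) × (5500/4900)^(1/3) = 16230 km
d/d_R = (10000) / (16230) = 0.62
Since d/d_R < 1, the body is inside the Roche limit.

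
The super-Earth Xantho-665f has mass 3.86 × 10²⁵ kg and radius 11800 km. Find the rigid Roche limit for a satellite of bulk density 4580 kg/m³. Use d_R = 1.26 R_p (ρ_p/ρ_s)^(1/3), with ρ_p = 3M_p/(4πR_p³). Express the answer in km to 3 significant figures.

15900 km

ρ_p = 3M_p/(4πR_p³) = 3 × (3.86 × 10²⁵) / (4π × (1.18 × 10⁷ m)³) = 5610 kg/m³
d_R = 1.26 × 11800 km × (5610/4580)^(1/3)
    = 15900 km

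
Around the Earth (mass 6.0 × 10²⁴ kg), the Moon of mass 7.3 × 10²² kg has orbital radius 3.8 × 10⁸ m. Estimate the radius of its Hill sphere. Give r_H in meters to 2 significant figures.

r_H ≈ a (m/3M)^(1/3)
    = (3.8 × 10⁸) × (7.3 × 10²² / (3 × 6.0 × 10²⁴))^(1/3)
    = 6.1 × 10⁷ m

6.1 × 10⁷ m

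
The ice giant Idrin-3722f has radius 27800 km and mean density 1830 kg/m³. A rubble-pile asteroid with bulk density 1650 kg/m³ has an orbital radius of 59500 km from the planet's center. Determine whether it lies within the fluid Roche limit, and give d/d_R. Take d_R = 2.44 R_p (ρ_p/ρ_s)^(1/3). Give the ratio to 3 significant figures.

inside; d/d_R ≈ 0.847

d_R = 2.44 × (27800 km) × (1830/1650)^(1/3) = 70210 km
d/d_R = (59500) / (70210) = 0.847
Since d/d_R < 1, the body is inside the Roche limit.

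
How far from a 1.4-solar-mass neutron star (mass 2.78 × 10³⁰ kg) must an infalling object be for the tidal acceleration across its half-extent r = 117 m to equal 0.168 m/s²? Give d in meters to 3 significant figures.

6.37 × 10⁷ m

2GMr/d³ = a_tidal  ⇒  d = (2GMr / a_tidal)^(1/3)
d = (2 × 6.674×10⁻¹¹ × (2.78 × 10³⁰) × (117) / (0.168))^(1/3)
  = 6.37 × 10⁷ m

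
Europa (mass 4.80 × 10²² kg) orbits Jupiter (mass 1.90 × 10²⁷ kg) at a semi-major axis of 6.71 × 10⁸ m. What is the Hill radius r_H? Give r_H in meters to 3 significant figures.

r_H ≈ a (m/3M)^(1/3)
    = (6.71 × 10⁸) × (4.80 × 10²² / (3 × 1.90 × 10²⁷))^(1/3)
    = 1.37 × 10⁷ m

1.37 × 10⁷ m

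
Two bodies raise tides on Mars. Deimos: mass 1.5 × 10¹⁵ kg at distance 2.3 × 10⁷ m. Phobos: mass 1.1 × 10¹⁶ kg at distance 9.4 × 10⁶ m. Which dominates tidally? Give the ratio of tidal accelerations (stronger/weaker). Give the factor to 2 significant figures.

Tidal stretch scales as M/d³; compute that for each body.
Deimos: (1.5 × 10¹⁵) / (2.3 × 10⁷)³ = 1.233 × 10⁻⁷
Phobos: (1.1 × 10¹⁶) / (9.4 × 10⁶)³ = 1.324 × 10⁻⁵
Ratio (larger/smaller) = 110

Phobos, by a factor of ≈ 110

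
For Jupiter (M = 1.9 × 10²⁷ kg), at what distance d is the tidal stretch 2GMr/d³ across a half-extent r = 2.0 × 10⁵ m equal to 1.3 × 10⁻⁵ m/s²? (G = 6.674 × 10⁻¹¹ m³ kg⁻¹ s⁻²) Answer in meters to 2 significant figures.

1.6 × 10⁹ m

2GMr/d³ = a_tidal  ⇒  d = (2GMr / a_tidal)^(1/3)
d = (2 × 6.674×10⁻¹¹ × (1.9 × 10²⁷) × (2.0 × 10⁵) / (1.3 × 10⁻⁵))^(1/3)
  = 1.6 × 10⁹ m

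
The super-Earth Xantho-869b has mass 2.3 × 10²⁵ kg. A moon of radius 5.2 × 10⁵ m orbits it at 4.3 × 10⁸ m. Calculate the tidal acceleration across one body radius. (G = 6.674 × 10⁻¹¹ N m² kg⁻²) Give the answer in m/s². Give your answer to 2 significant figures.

2.0 × 10⁻⁵ m/s²

Δa = 2GMr/d³
   = 2 × (6.674 × 10⁻¹¹) × (2.3 × 10²⁵) × (5.2 × 10⁵) / (4.3 × 10⁸)³
   = 2.0 × 10⁻⁵ m/s²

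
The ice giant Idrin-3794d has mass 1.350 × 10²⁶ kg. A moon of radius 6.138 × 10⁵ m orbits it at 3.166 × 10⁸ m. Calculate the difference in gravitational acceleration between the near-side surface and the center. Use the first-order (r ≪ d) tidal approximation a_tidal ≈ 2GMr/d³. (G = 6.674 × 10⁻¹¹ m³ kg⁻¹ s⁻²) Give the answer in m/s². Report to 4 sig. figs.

3.485 × 10⁻⁴ m/s²

The tidal stretch is the gradient of GM/d² times the body's extent r, hence the 1/d³ dependence.
a_tidal = 2GMr/d³
        = 2 × (6.674 × 10⁻¹¹) × (1.350 × 10²⁶) × (6.138 × 10⁵) / (3.166 × 10⁸)³
        = 3.485 × 10⁻⁴ m/s²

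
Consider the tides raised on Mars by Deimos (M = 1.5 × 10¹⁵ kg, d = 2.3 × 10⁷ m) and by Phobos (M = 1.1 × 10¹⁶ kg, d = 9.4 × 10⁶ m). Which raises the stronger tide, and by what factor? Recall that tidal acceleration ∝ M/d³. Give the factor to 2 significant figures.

Phobos, by a factor of ≈ 110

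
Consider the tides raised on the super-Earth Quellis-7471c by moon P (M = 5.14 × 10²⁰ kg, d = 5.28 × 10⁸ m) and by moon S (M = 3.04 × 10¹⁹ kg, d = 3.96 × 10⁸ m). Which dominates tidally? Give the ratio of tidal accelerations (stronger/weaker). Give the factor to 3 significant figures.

The tide-raising term goes as M/d³ (the gradient of a 1/d² field).
Moon P: (5.14 × 10²⁰) / (5.28 × 10⁸)³ = 3.492 × 10⁻⁶
Moon S: (3.04 × 10¹⁹) / (3.96 × 10⁸)³ = 4.895 × 10⁻⁷
Ratio (larger/smaller) = 7.13

Moon P, by a factor of ≈ 7.13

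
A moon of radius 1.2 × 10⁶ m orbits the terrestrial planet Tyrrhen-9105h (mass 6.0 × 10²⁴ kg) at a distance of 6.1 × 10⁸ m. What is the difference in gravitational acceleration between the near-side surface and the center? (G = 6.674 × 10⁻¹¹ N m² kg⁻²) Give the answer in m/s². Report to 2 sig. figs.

Δa = 2GMr/d³
   = 2 × (6.674 × 10⁻¹¹) × (6.0 × 10²⁴) × (1.2 × 10⁶) / (6.1 × 10⁸)³
   = 4.2 × 10⁻⁶ m/s²

4.2 × 10⁻⁶ m/s²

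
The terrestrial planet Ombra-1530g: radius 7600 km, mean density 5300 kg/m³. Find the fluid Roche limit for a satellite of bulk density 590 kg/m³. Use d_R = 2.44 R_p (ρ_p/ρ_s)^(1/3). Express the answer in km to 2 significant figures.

d_R = 2.44 × 7600 km × (5300/590)^(1/3)
    = 39000 km

39000 km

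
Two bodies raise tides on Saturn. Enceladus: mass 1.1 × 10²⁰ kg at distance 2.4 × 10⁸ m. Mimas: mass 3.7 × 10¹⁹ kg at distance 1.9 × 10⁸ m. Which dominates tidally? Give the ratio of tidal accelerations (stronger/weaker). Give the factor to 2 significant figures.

Enceladus, by a factor of ≈ 1.5

Tidal stretch scales as M/d³; compute that for each body.
Enceladus: (1.1 × 10²⁰) / (2.4 × 10⁸)³ = 7.957 × 10⁻⁶
Mimas: (3.7 × 10¹⁹) / (1.9 × 10⁸)³ = 5.394 × 10⁻⁶
Ratio (larger/smaller) = 1.5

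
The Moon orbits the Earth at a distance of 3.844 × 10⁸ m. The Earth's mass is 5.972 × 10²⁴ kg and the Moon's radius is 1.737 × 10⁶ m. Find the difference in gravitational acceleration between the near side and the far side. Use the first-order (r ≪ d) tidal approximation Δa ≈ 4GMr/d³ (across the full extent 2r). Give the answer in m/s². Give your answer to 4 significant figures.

Δa = 4GMr/d³
   = 4 × (6.674 × 10⁻¹¹) × (5.972 × 10²⁴) × (1.737 × 10⁶) / (3.844 × 10⁸)³
   = 4.875 × 10⁻⁵ m/s²

4.875 × 10⁻⁵ m/s²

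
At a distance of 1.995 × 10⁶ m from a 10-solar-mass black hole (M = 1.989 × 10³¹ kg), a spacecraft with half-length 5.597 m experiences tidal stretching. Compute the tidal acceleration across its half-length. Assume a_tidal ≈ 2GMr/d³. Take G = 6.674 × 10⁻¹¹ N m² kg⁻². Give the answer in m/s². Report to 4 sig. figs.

1.871 × 10³ m/s²

Since r ≪ d, expand the inverse-square field across one radius to get the leading 2GMr/d³ term.
Δa = 2GMr/d³
   = 2 × (6.674 × 10⁻¹¹) × (1.989 × 10³¹) × (5.597) / (1.995 × 10⁶)³
   = 1.871 × 10³ m/s²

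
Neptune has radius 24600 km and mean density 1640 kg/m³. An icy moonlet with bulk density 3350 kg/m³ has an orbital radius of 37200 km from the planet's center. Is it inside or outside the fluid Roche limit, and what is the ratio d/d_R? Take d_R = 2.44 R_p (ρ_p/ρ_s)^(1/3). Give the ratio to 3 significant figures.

inside; d/d_R ≈ 0.786

d_R = 2.44 × (24600 km) × (1640/3350)^(1/3) = 47310 km
d/d_R = (37200) / (47310) = 0.786
Since d/d_R < 1, the body is inside the Roche limit.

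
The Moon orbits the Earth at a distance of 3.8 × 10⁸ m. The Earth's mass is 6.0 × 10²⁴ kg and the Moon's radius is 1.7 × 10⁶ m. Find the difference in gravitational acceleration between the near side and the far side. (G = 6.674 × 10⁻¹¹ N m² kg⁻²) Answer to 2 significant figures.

5.0 × 10⁻⁵ m/s²

Δa = 4GMr/d³
   = 4 × (6.674 × 10⁻¹¹) × (6.0 × 10²⁴) × (1.7 × 10⁶) / (3.8 × 10⁸)³
   = 5.0 × 10⁻⁵ m/s²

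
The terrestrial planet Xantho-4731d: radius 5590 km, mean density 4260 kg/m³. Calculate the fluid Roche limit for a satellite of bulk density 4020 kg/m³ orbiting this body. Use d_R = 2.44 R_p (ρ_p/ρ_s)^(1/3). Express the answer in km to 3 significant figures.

13900 km

d_R = 2.44 × 5590 km × (4260/4020)^(1/3)
    = 13900 km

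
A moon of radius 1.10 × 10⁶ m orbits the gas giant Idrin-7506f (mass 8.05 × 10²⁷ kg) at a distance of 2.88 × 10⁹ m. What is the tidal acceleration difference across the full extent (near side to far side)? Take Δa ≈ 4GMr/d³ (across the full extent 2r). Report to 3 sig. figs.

The field gradient is 2GM/d³; across the full diameter 2r the difference is 4GMr/d³.
Δg = 4GMr/d³
   = 4 × (6.674 × 10⁻¹¹) × (8.05 × 10²⁷) × (1.10 × 10⁶) / (2.88 × 10⁹)³
   = 9.90 × 10⁻⁵ m/s²

9.90 × 10⁻⁵ m/s²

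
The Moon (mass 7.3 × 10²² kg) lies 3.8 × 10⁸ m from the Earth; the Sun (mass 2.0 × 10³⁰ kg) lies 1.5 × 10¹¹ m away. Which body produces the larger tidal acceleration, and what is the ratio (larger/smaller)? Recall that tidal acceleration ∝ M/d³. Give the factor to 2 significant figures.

The Moon, by a factor of ≈ 2.2

The tide-raising term goes as M/d³ (the gradient of a 1/d² field).
The Moon: (7.3 × 10²²) / (3.8 × 10⁸)³ = 1.330 × 10⁻³
The Sun: (2.0 × 10³⁰) / (1.5 × 10¹¹)³ = 5.926 × 10⁻⁴
Ratio (larger/smaller) = 2.2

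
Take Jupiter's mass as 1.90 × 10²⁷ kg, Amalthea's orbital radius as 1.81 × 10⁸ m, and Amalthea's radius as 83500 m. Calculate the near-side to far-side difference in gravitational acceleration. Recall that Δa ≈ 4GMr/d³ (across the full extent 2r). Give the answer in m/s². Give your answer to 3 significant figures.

7.14 × 10⁻³ m/s²

The field gradient is 2GM/d³; across the full diameter 2r the difference is 4GMr/d³.
Δa = 4GMr/d³
   = 4 × (6.674 × 10⁻¹¹) × (1.90 × 10²⁷) × (83500) / (1.81 × 10⁸)³
   = 7.14 × 10⁻³ m/s²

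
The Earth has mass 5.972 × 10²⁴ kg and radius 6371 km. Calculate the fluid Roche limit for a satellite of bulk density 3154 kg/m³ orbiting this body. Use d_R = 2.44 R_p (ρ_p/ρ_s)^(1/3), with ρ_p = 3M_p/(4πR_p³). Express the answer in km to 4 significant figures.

ρ_p = 3M_p/(4πR_p³) = 3 × (5.972 × 10²⁴) / (4π × (6.371 × 10⁶ m)³) = 5513 kg/m³
d_R = 2.44 × 6371 km × (5513/3154)^(1/3)
    = 18730 km

18730 km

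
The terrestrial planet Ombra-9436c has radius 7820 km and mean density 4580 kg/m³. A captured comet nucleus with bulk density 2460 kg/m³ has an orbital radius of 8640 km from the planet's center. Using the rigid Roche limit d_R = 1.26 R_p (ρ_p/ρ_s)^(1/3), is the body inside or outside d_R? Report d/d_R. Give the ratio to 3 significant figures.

inside; d/d_R ≈ 0.713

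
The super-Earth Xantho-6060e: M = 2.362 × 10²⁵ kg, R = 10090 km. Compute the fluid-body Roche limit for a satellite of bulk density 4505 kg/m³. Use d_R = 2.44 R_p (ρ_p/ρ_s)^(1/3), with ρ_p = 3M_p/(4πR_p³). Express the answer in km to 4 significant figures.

ρ_p = 3M_p/(4πR_p³) = 3 × (2.362 × 10²⁵) / (4π × (1.009 × 10⁷ m)³) = 5489 kg/m³
d_R = 2.44 × 10090 km × (5489/4505)^(1/3)
    = 26300 km

26300 km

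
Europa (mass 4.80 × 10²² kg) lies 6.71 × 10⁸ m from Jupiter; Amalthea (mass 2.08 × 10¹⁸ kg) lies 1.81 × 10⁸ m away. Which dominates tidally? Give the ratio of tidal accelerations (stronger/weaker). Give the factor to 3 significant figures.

The tide-raising term goes as M/d³ (the gradient of a 1/d² field).
Europa: (4.80 × 10²²) / (6.71 × 10⁸)³ = 1.589 × 10⁻⁴
Amalthea: (2.08 × 10¹⁸) / (1.81 × 10⁸)³ = 3.508 × 10⁻⁷
Ratio (larger/smaller) = 453

Europa, by a factor of ≈ 453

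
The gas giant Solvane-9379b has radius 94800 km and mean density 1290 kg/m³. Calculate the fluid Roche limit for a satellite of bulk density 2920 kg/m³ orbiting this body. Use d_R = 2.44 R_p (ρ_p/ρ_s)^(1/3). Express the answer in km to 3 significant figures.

1.76 × 10⁵ km

d_R = 2.44 × 94800 km × (1290/2920)^(1/3)
    = 1.76 × 10⁵ km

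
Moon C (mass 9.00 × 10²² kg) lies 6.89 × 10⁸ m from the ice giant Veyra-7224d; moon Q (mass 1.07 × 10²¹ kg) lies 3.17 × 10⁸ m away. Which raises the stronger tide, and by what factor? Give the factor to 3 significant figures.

Tidal acceleration ∝ M/d³, so compare M/d³ for each.
Moon C: (9.00 × 10²²) / (6.89 × 10⁸)³ = 2.752 × 10⁻⁴
Moon Q: (1.07 × 10²¹) / (3.17 × 10⁸)³ = 3.359 × 10⁻⁵
Ratio (larger/smaller) = 8.19

Moon C, by a factor of ≈ 8.19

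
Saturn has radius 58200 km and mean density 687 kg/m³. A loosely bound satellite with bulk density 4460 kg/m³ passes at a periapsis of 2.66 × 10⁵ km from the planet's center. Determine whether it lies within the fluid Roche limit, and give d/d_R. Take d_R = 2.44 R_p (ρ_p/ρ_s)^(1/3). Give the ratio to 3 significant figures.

outside; d/d_R ≈ 3.49

d_R = 2.44 × (58200 km) × (687/4460)^(1/3) = 76120 km
d/d_R = (2.66 × 10⁵) / (76120) = 3.49
Since d/d_R > 1, the body is outside the Roche limit.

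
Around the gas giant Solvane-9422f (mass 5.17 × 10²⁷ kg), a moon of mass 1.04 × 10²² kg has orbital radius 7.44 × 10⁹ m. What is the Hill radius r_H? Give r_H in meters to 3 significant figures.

6.51 × 10⁷ m

r_H ≈ a (m/3M)^(1/3)
    = (7.44 × 10⁹) × (1.04 × 10²² / (3 × 5.17 × 10²⁷))^(1/3)
    = 6.51 × 10⁷ m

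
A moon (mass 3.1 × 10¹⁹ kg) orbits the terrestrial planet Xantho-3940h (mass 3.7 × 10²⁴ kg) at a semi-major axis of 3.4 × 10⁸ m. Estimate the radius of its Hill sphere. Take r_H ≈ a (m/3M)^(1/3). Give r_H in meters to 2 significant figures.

4.8 × 10⁶ m

r_H ≈ a (m/3M)^(1/3)
    = (3.4 × 10⁸) × (3.1 × 10¹⁹ / (3 × 3.7 × 10²⁴))^(1/3)
    = 4.8 × 10⁶ m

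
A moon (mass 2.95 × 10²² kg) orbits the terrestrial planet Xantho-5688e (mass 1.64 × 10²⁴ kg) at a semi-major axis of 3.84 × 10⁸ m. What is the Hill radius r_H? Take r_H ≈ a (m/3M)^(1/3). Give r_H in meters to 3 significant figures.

6.98 × 10⁷ m

r_H ≈ a (m/3M)^(1/3)
    = (3.84 × 10⁸) × (2.95 × 10²² / (3 × 1.64 × 10²⁴))^(1/3)
    = 6.98 × 10⁷ m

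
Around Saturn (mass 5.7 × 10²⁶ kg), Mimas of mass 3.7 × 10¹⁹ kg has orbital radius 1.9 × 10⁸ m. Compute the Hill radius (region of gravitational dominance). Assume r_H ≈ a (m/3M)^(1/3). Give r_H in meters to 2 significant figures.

5.3 × 10⁵ m

r_H ≈ a (m/3M)^(1/3)
    = (1.9 × 10⁸) × (3.7 × 10¹⁹ / (3 × 5.7 × 10²⁶))^(1/3)
    = 5.3 × 10⁵ m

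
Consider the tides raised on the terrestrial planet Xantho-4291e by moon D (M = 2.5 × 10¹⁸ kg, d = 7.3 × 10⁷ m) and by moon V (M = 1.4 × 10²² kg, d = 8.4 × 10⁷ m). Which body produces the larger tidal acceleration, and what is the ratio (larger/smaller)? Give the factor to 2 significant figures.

Moon V, by a factor of ≈ 3700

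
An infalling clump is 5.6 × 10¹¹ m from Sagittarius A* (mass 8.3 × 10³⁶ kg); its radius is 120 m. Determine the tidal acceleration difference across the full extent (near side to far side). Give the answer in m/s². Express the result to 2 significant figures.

1.5 × 10⁻⁶ m/s²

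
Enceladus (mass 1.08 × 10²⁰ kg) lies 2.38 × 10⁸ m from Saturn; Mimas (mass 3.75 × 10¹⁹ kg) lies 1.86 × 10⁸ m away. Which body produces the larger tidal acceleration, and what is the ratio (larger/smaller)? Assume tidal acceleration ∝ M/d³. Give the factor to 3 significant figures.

Tidal acceleration ∝ M/d³, so compare M/d³ for each.
Enceladus: (1.08 × 10²⁰) / (2.38 × 10⁸)³ = 8.011 × 10⁻⁶
Mimas: (3.75 × 10¹⁹) / (1.86 × 10⁸)³ = 5.828 × 10⁻⁶
Ratio (larger/smaller) = 1.37

Enceladus, by a factor of ≈ 1.37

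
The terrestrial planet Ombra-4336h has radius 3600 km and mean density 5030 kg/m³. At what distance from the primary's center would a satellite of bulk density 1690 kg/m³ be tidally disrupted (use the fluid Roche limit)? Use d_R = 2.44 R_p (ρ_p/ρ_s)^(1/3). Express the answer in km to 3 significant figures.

d_R = 2.44 × 3600 km × (5030/1690)^(1/3)
    = 12600 km

12600 km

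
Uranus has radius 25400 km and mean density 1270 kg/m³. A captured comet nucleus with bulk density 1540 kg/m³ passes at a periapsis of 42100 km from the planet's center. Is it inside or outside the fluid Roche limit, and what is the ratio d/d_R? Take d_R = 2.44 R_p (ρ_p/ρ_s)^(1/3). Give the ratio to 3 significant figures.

inside; d/d_R ≈ 0.724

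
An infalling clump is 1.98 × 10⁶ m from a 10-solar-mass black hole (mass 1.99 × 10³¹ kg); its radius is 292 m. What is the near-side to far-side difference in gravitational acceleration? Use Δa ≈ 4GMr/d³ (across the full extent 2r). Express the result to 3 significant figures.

2.00 × 10⁵ m/s²

Differencing GM/(d−r)² and GM/(d+r)² to first order in r/d gives 4GMr/d³.
Δg = 4GMr/d³
   = 4 × (6.674 × 10⁻¹¹) × (1.99 × 10³¹) × (292) / (1.98 × 10⁶)³
   = 2.00 × 10⁵ m/s²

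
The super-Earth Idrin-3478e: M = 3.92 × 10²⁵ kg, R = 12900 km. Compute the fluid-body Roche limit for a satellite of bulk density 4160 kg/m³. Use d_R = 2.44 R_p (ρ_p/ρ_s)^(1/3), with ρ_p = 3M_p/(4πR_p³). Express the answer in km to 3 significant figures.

32000 km

ρ_p = 3M_p/(4πR_p³) = 3 × (3.92 × 10²⁵) / (4π × (1.29 × 10⁷ m)³) = 4360 kg/m³
d_R = 2.44 × 12900 km × (4360/4160)^(1/3)
    = 32000 km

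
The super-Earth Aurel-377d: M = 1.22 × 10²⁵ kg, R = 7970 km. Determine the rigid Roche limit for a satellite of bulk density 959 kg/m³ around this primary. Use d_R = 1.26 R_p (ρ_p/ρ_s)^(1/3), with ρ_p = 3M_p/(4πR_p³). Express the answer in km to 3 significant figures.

18200 km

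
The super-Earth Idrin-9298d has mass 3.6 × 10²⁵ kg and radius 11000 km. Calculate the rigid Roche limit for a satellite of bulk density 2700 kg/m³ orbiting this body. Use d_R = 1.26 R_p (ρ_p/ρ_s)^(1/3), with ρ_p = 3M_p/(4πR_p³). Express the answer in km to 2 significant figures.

19000 km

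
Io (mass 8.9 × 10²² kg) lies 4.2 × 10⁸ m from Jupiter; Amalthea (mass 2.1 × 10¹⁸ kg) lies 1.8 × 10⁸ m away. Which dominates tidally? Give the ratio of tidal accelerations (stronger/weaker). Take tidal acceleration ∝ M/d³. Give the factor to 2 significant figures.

Io, by a factor of ≈ 3300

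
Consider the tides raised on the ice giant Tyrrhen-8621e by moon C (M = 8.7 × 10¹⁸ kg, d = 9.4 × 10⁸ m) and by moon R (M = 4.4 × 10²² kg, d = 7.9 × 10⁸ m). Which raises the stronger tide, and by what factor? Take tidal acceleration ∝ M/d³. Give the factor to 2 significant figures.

Moon R, by a factor of ≈ 8500

Tidal acceleration ∝ M/d³, so compare M/d³ for each.
Moon C: (8.7 × 10¹⁸) / (9.4 × 10⁸)³ = 1.047 × 10⁻⁸
Moon R: (4.4 × 10²²) / (7.9 × 10⁸)³ = 8.924 × 10⁻⁵
Ratio (larger/smaller) = 8500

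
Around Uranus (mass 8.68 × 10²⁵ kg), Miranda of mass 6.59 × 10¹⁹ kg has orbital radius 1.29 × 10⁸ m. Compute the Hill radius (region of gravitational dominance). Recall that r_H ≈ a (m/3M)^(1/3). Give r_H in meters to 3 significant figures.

r_H ≈ a (m/3M)^(1/3)
    = (1.29 × 10⁸) × (6.59 × 10¹⁹ / (3 × 8.68 × 10²⁵))^(1/3)
    = 8.16 × 10⁵ m

8.16 × 10⁵ m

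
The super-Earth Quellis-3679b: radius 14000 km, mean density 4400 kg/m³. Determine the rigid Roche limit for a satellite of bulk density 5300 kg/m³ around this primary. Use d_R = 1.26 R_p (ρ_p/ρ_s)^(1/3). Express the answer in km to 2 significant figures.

17000 km

d_R = 1.26 × 14000 km × (4400/5300)^(1/3)
    = 17000 km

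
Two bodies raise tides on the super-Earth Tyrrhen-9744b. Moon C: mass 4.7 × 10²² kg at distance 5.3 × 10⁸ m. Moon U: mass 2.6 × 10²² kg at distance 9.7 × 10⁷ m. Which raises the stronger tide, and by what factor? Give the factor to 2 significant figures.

Moon U, by a factor of ≈ 90

Compare M/d³ for the two perturbers:
Moon C: (4.7 × 10²²) / (5.3 × 10⁸)³ = 3.157 × 10⁻⁴
Moon U: (2.6 × 10²²) / (9.7 × 10⁷)³ = 2.849 × 10⁻²
Ratio (larger/smaller) = 90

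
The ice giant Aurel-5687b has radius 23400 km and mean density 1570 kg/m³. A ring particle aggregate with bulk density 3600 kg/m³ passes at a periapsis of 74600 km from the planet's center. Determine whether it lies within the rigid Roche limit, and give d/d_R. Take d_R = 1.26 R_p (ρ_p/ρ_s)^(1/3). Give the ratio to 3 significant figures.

outside; d/d_R ≈ 3.34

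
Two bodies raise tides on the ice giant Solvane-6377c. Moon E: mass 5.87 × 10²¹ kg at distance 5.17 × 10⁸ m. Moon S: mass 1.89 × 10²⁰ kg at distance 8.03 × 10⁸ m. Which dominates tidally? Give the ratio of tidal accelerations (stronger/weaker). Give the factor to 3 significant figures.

Tidal stretch scales as M/d³; compute that for each body.
Moon E: (5.87 × 10²¹) / (5.17 × 10⁸)³ = 4.248 × 10⁻⁵
Moon S: (1.89 × 10²⁰) / (8.03 × 10⁸)³ = 3.650 × 10⁻⁷
Ratio (larger/smaller) = 116

Moon E, by a factor of ≈ 116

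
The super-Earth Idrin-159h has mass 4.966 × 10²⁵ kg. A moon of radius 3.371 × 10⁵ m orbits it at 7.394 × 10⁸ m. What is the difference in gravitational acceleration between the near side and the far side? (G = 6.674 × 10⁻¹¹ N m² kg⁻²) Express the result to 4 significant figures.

Near-to-far spans 2r, so the tidal difference is twice the near-to-center value: 4GMr/d³.
a_tidal = 4GMr/d³
        = 4 × (6.674 × 10⁻¹¹) × (4.966 × 10²⁵) × (3.371 × 10⁵) / (7.394 × 10⁸)³
        = 1.106 × 10⁻⁵ m/s²

1.106 × 10⁻⁵ m/s²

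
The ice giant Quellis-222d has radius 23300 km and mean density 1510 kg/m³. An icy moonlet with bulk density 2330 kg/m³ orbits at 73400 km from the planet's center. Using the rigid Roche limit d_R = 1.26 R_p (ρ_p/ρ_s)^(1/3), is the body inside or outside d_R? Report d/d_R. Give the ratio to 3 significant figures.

outside; d/d_R ≈ 2.89

d_R = 1.26 × (23300 km) × (1510/2330)^(1/3) = 25410 km
d/d_R = (73400) / (25410) = 2.89
Since d/d_R > 1, the body is outside the Roche limit.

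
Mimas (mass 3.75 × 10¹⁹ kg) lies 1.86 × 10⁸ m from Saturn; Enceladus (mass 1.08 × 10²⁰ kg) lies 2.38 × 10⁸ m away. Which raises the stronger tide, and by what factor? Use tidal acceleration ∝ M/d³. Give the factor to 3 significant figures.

The tide-raising term goes as M/d³ (the gradient of a 1/d² field).
Mimas: (3.75 × 10¹⁹) / (1.86 × 10⁸)³ = 5.828 × 10⁻⁶
Enceladus: (1.08 × 10²⁰) / (2.38 × 10⁸)³ = 8.011 × 10⁻⁶
Ratio (larger/smaller) = 1.37

Enceladus, by a factor of ≈ 1.37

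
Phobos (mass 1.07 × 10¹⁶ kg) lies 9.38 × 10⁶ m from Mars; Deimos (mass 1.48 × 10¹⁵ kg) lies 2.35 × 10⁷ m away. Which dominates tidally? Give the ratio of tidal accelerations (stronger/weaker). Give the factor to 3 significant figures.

Phobos, by a factor of ≈ 114

The tide-raising term goes as M/d³ (the gradient of a 1/d² field).
Phobos: (1.07 × 10¹⁶) / (9.38 × 10⁶)³ = 1.297 × 10⁻⁵
Deimos: (1.48 × 10¹⁵) / (2.35 × 10⁷)³ = 1.140 × 10⁻⁷
Ratio (larger/smaller) = 114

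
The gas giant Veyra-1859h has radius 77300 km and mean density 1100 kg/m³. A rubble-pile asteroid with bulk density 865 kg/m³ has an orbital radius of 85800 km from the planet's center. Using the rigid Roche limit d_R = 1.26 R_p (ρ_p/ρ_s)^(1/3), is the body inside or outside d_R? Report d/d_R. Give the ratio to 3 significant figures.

d_R = 1.26 × (77300 km) × (1100/865)^(1/3) = 1.055 × 10⁵ km
d/d_R = (85800) / (1.055 × 10⁵) = 0.813
Since d/d_R < 1, the body is inside the Roche limit.

inside; d/d_R ≈ 0.813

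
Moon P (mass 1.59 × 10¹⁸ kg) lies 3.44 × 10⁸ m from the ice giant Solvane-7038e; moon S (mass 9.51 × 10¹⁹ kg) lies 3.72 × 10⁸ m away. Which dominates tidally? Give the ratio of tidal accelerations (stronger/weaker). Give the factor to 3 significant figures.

Moon S, by a factor of ≈ 47.3

Compare M/d³ for the two perturbers:
Moon P: (1.59 × 10¹⁸) / (3.44 × 10⁸)³ = 3.906 × 10⁻⁸
Moon S: (9.51 × 10¹⁹) / (3.72 × 10⁸)³ = 1.847 × 10⁻⁶
Ratio (larger/smaller) = 47.3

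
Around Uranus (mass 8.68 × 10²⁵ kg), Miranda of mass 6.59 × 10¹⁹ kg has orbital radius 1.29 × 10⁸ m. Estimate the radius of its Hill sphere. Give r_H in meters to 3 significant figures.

8.16 × 10⁵ m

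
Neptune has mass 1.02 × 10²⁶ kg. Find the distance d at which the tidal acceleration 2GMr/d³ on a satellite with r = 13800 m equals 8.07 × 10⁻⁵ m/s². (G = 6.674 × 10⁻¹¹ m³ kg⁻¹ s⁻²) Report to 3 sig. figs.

1.33 × 10⁸ m

2GMr/d³ = a_tidal  ⇒  d = (2GMr / a_tidal)^(1/3)
d = (2 × 6.674×10⁻¹¹ × (1.02 × 10²⁶) × (13800) / (8.07 × 10⁻⁵))^(1/3)
  = 1.33 × 10⁸ m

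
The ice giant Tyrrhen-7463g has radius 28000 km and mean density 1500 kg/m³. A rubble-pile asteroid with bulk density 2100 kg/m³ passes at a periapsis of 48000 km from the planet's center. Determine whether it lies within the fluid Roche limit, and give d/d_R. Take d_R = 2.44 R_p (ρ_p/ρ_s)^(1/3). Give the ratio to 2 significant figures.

d_R = 2.44 × (28000 km) × (1500/2100)^(1/3) = 61070 km
d/d_R = (48000) / (61070) = 0.79
Since d/d_R < 1, the body is inside the Roche limit.

inside; d/d_R ≈ 0.79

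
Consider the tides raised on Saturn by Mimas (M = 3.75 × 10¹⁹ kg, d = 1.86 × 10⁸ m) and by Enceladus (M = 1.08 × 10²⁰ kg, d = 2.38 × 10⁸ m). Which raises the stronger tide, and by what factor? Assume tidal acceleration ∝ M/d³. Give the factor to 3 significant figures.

The tide-raising term goes as M/d³ (the gradient of a 1/d² field).
Mimas: (3.75 × 10¹⁹) / (1.86 × 10⁸)³ = 5.828 × 10⁻⁶
Enceladus: (1.08 × 10²⁰) / (2.38 × 10⁸)³ = 8.011 × 10⁻⁶
Ratio (larger/smaller) = 1.37

Enceladus, by a factor of ≈ 1.37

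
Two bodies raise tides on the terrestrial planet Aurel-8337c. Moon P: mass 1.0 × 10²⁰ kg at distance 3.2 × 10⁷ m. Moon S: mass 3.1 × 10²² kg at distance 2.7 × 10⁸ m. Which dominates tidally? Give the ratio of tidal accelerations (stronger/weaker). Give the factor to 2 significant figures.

Moon P, by a factor of ≈ 1.9

Tidal stretch scales as M/d³; compute that for each body.
Moon P: (1.0 × 10²⁰) / (3.2 × 10⁷)³ = 3.052 × 10⁻³
Moon S: (3.1 × 10²²) / (2.7 × 10⁸)³ = 1.575 × 10⁻³
Ratio (larger/smaller) = 1.9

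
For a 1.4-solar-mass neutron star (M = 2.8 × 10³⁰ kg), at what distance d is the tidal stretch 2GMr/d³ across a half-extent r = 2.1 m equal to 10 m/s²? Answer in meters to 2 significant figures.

4.3 × 10⁶ m

2GMr/d³ = a_tidal  ⇒  d = (2GMr / a_tidal)^(1/3)
d = (2 × 6.674×10⁻¹¹ × (2.8 × 10³⁰) × (2.1) / (10))^(1/3)
  = 4.3 × 10⁶ m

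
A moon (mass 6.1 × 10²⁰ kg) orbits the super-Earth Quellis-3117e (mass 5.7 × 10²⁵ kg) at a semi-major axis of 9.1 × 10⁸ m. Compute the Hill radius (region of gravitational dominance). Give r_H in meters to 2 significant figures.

r_H ≈ a (m/3M)^(1/3)
    = (9.1 × 10⁸) × (6.1 × 10²⁰ / (3 × 5.7 × 10²⁵))^(1/3)
    = 1.4 × 10⁷ m

1.4 × 10⁷ m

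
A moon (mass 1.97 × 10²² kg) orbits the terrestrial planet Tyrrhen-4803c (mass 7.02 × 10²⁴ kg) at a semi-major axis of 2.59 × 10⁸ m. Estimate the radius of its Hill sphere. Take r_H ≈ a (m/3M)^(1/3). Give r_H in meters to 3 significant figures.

r_H ≈ a (m/3M)^(1/3)
    = (2.59 × 10⁸) × (1.97 × 10²² / (3 × 7.02 × 10²⁴))^(1/3)
    = 2.53 × 10⁷ m

2.53 × 10⁷ m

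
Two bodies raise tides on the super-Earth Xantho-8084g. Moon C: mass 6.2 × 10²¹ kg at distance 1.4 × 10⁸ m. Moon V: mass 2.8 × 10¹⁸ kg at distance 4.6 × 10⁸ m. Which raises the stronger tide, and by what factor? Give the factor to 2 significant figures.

Moon C, by a factor of ≈ 79000

Tidal acceleration ∝ M/d³, so compare M/d³ for each.
Moon C: (6.2 × 10²¹) / (1.4 × 10⁸)³ = 2.259 × 10⁻³
Moon V: (2.8 × 10¹⁸) / (4.6 × 10⁸)³ = 2.877 × 10⁻⁸
Ratio (larger/smaller) = 79000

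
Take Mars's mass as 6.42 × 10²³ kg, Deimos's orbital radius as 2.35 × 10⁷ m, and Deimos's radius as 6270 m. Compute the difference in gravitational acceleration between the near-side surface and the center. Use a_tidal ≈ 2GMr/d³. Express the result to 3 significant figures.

4.14 × 10⁻⁵ m/s²

Differencing GM/(d−r)² and GM/d² to first order in r/d gives 2GMr/d³.
Δg = 2GMr/d³
   = 2 × (6.674 × 10⁻¹¹) × (6.42 × 10²³) × (6270) / (2.35 × 10⁷)³
   = 4.14 × 10⁻⁵ m/s²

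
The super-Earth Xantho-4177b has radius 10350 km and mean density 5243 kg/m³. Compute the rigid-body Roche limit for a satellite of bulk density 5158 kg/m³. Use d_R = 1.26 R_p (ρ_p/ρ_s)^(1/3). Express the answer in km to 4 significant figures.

d_R = 1.26 × 10350 km × (5243/5158)^(1/3)
    = 13110 km

13110 km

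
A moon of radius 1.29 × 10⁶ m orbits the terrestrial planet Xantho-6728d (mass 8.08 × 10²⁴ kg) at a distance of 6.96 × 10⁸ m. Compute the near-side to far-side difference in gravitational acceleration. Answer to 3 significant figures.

8.25 × 10⁻⁶ m/s²

Δa = 4GMr/d³
   = 4 × (6.674 × 10⁻¹¹) × (8.08 × 10²⁴) × (1.29 × 10⁶) / (6.96 × 10⁸)³
   = 8.25 × 10⁻⁶ m/s²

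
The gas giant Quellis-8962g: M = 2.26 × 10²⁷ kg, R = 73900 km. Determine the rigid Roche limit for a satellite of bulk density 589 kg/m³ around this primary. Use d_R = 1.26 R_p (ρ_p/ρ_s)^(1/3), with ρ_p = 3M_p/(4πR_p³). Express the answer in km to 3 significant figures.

1.22 × 10⁵ km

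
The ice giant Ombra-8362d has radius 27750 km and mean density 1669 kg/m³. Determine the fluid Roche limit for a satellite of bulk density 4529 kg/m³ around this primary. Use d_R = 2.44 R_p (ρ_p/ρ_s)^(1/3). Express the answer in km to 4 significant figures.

d_R = 2.44 × 27750 km × (1669/4529)^(1/3)
    = 48540 km

48540 km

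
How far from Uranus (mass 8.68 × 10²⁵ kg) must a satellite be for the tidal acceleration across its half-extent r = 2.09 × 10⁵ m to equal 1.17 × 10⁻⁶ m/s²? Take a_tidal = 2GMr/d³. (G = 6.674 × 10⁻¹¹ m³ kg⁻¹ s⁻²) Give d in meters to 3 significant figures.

1.27 × 10⁹ m

2GMr/d³ = a_tidal  ⇒  d = (2GMr / a_tidal)^(1/3)
d = (2 × 6.674×10⁻¹¹ × (8.68 × 10²⁵) × (2.09 × 10⁵) / (1.17 × 10⁻⁶))^(1/3)
  = 1.27 × 10⁹ m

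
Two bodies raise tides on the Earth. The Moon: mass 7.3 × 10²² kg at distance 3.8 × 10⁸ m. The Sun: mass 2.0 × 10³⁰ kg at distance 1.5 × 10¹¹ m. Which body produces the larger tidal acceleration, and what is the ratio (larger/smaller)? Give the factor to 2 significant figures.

Compare M/d³ for the two perturbers:
The Moon: (7.3 × 10²²) / (3.8 × 10⁸)³ = 1.330 × 10⁻³
The Sun: (2.0 × 10³⁰) / (1.5 × 10¹¹)³ = 5.926 × 10⁻⁴
Ratio (larger/smaller) = 2.2

The Moon, by a factor of ≈ 2.2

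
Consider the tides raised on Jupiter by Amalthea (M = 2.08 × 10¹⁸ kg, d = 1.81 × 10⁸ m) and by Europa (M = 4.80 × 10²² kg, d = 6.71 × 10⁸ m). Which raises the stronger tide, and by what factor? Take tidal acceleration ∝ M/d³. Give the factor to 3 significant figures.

Compare M/d³ for the two perturbers:
Amalthea: (2.08 × 10¹⁸) / (1.81 × 10⁸)³ = 3.508 × 10⁻⁷
Europa: (4.80 × 10²²) / (6.71 × 10⁸)³ = 1.589 × 10⁻⁴
Ratio (larger/smaller) = 453

Europa, by a factor of ≈ 453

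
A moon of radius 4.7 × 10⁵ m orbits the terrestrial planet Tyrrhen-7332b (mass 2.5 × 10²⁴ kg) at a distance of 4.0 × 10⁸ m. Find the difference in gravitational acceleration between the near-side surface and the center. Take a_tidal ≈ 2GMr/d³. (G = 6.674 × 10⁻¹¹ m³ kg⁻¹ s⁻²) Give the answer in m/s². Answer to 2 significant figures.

2.5 × 10⁻⁶ m/s²

Since r ≪ d, expand the inverse-square field across one radius to get the leading 2GMr/d³ term.
Δa = 2GMr/d³
   = 2 × (6.674 × 10⁻¹¹) × (2.5 × 10²⁴) × (4.7 × 10⁵) / (4.0 × 10⁸)³
   = 2.5 × 10⁻⁶ m/s²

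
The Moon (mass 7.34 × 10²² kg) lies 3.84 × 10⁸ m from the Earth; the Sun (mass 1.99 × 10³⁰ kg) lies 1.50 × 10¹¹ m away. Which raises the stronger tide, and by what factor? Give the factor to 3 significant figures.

The tide-raising term goes as M/d³ (the gradient of a 1/d² field).
The Moon: (7.34 × 10²²) / (3.84 × 10⁸)³ = 1.296 × 10⁻³
The Sun: (1.99 × 10³⁰) / (1.50 × 10¹¹)³ = 5.896 × 10⁻⁴
Ratio (larger/smaller) = 2.20

The Moon, by a factor of ≈ 2.20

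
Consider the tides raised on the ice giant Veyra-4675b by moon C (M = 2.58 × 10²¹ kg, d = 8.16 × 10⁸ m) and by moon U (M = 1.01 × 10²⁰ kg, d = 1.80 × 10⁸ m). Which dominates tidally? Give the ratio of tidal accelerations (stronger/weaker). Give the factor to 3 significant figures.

Tidal acceleration ∝ M/d³, so compare M/d³ for each.
Moon C: (2.58 × 10²¹) / (8.16 × 10⁸)³ = 4.748 × 10⁻⁶
Moon U: (1.01 × 10²⁰) / (1.80 × 10⁸)³ = 1.732 × 10⁻⁵
Ratio (larger/smaller) = 3.65

Moon U, by a factor of ≈ 3.65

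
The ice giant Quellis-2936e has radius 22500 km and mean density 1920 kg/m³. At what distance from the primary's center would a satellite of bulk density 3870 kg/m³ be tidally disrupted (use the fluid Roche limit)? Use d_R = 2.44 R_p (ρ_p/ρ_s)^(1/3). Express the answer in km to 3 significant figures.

d_R = 2.44 × 22500 km × (1920/3870)^(1/3)
    = 43500 km

43500 km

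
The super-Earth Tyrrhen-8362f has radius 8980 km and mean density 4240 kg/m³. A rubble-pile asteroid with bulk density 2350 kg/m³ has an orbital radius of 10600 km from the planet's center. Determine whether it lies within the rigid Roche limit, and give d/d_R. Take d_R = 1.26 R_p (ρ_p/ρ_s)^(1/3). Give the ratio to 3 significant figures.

d_R = 1.26 × (8980 km) × (4240/2350)^(1/3) = 13770 km
d/d_R = (10600) / (13770) = 0.770
Since d/d_R < 1, the body is inside the Roche limit.

inside; d/d_R ≈ 0.770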